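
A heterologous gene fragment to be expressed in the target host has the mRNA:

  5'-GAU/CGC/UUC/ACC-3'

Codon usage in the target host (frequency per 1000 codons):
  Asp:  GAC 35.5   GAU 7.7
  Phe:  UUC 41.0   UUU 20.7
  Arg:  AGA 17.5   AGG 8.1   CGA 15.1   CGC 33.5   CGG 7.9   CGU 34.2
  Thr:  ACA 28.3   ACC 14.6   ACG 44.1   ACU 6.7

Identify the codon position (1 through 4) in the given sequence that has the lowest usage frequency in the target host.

Codon 1 GAU (Asp): 7.7 per 1000.
Codon 2 CGC (Arg): 33.5 per 1000.
Codon 3 UUC (Phe): 41.0 per 1000.
Codon 4 ACC (Thr): 14.6 per 1000.
Lowest frequency is 7.7 at codon 1.

1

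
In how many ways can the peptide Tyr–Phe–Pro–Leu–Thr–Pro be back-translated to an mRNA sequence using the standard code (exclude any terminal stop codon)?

Tyr: 2 codons.
Phe: 2 codons.
Pro: 4 codons.
Leu: 6 codons.
Thr: 4 codons.
Pro: 4 codons.
2 × 2 × 4 × 6 × 4 × 4 = 1536.

1536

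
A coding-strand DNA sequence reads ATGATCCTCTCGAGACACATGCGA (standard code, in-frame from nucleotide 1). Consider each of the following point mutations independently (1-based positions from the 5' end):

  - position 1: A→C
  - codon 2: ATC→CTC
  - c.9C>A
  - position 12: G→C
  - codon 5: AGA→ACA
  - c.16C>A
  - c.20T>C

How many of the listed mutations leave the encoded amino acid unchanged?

Codon 1: ATG (Met) → CTG (Leu) — missense.
Codon 2: ATC (Ile) → CTC (Leu) — missense.
Codon 3: CTC (Leu) → CTA (Leu) — synonymous.
Codon 4: TCG (Ser) → TCC (Ser) — synonymous.
Codon 5: AGA (Arg) → ACA (Thr) — missense.
Codon 6: CAC (His) → AAC (Asn) — missense.
Codon 7: ATG (Met) → ACG (Thr) — missense.
Synonymous: 2 of 7.

2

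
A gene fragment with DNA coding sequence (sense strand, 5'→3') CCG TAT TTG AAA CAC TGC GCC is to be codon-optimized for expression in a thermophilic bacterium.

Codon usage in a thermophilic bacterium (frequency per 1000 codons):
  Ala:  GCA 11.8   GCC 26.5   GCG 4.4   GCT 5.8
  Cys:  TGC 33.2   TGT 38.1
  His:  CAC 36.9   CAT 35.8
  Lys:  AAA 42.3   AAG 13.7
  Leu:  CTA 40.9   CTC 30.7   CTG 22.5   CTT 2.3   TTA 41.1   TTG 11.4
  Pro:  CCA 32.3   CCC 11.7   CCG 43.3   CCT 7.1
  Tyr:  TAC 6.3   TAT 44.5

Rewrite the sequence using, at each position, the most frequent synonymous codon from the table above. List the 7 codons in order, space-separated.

CCG TAT TTA AAA CAC TGT GCC

Codon 1 (Pro): best is CCG at 43.3.
Codon 2 (Tyr): best is TAT at 44.5.
Codon 3 (Leu): best is TTA at 41.1.
Codon 4 (Lys): best is AAA at 42.3.
Codon 5 (His): best is CAC at 36.9.
Codon 6 (Cys): best is TGT at 38.1.
Codon 7 (Ala): best is GCC at 26.5.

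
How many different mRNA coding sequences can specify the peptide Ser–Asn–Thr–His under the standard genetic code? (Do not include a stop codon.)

96

Ser: 6 codons.
Asn: 2 codons.
Thr: 4 codons.
His: 2 codons.
6 × 2 × 4 × 2 = 96.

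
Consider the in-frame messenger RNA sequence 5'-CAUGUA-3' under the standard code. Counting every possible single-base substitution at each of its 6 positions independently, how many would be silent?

4

Codon 1 (CAU, His): 1 synonymous substitution.
Codon 2 (GUA, Val): 3 synonymous substitutions.
Total: 1 + 3 = 4.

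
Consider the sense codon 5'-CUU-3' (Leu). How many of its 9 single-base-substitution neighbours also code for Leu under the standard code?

Position 1: none → 0 synonymous.
Position 2: none → 0 synonymous.
Position 3: CUC, CUA, CUG → 3 synonymous.
Total: 0 + 0 + 3 = 3.

3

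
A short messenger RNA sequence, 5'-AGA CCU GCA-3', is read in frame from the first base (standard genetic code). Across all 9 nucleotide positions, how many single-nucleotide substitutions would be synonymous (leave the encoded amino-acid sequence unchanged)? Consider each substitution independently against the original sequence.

Codon 1 (AGA, Arg): 2 synonymous substitutions.
Codon 2 (CCU, Pro): 3 synonymous substitutions.
Codon 3 (GCA, Ala): 3 synonymous substitutions.
Total: 2 + 3 + 3 = 8.

8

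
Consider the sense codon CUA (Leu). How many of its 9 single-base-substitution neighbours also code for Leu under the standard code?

Position 1: UUA → 1 synonymous.
Position 2: none → 0 synonymous.
Position 3: CUU, CUC, CUG → 3 synonymous.
Total: 1 + 0 + 3 = 4.

4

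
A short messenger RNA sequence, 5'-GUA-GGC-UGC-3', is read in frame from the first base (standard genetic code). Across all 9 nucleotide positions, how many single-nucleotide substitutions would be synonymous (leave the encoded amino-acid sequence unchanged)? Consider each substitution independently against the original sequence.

Codon 1 (GUA, Val): 3 synonymous substitutions.
Codon 2 (GGC, Gly): 3 synonymous substitutions.
Codon 3 (UGC, Cys): 1 synonymous substitution.
Total: 3 + 3 + 1 = 7.

7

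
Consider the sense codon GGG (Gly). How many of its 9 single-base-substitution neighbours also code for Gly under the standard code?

Position 1: none → 0 synonymous.
Position 2: none → 0 synonymous.
Position 3: GGU, GGC, GGA → 3 synonymous.
Total: 0 + 0 + 3 = 3.

3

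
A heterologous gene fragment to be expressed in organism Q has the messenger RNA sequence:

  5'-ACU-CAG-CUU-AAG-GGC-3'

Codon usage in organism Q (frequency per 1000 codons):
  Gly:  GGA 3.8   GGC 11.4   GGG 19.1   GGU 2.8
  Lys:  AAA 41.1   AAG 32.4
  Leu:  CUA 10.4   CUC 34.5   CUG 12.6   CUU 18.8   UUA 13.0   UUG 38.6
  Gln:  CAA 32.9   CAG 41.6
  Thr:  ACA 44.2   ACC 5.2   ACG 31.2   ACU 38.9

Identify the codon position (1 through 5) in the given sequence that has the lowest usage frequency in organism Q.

5

Codon 1 ACU (Thr): 38.9 per 1000.
Codon 2 CAG (Gln): 41.6 per 1000.
Codon 3 CUU (Leu): 18.8 per 1000.
Codon 4 AAG (Lys): 32.4 per 1000.
Codon 5 GGC (Gly): 11.4 per 1000.
Lowest frequency is 11.4 at codon 5.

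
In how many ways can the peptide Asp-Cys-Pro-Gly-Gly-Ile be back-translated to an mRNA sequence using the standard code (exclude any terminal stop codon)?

Asp: 2 codons.
Cys: 2 codons.
Pro: 4 codons.
Gly: 4 codons.
Gly: 4 codons.
Ile: 3 codons.
2 × 2 × 4 × 4 × 4 × 3 = 768.

768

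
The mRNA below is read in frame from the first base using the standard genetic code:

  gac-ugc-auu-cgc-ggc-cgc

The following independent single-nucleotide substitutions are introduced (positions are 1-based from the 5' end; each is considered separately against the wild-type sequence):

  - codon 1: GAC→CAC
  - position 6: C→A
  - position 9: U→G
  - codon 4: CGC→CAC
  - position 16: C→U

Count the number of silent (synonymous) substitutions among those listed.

0

Codon 1: GAC (Asp) → CAC (His) — missense.
Codon 2: UGC (Cys) → UGA (Stop) — nonsense.
Codon 3: AUU (Ile) → AUG (Met) — missense.
Codon 4: CGC (Arg) → CAC (His) — missense.
Codon 6: CGC (Arg) → UGC (Cys) — missense.
Synonymous: 0 of 5.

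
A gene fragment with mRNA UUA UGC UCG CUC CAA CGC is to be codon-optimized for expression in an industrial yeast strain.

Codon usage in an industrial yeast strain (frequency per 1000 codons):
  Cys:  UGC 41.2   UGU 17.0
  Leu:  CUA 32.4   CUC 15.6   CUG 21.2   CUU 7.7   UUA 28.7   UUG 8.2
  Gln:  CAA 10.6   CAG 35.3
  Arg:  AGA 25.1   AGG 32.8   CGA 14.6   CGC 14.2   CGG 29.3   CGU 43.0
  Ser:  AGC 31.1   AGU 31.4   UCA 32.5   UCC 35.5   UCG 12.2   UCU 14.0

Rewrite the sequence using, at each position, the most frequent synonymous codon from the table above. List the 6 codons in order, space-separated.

Codon 1 (Leu): best is CUA at 32.4.
Codon 2 (Cys): best is UGC at 41.2.
Codon 3 (Ser): best is UCC at 35.5.
Codon 4 (Leu): best is CUA at 32.4.
Codon 5 (Gln): best is CAG at 35.3.
Codon 6 (Arg): best is CGU at 43.0.

CUA UGC UCC CUA CAG CGU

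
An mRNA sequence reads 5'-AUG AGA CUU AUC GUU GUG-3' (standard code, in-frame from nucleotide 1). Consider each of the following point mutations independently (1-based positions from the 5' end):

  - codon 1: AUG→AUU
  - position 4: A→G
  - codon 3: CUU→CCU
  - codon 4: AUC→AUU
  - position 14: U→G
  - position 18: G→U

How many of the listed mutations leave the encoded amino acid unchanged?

2

Codon 1: AUG (Met) → AUU (Ile) — missense.
Codon 2: AGA (Arg) → GGA (Gly) — missense.
Codon 3: CUU (Leu) → CCU (Pro) — missense.
Codon 4: AUC (Ile) → AUU (Ile) — synonymous.
Codon 5: GUU (Val) → GGU (Gly) — missense.
Codon 6: GUG (Val) → GUU (Val) — synonymous.
Synonymous: 2 of 6.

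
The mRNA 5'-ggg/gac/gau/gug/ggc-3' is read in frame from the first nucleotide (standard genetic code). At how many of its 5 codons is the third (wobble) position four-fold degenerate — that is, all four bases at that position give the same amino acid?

3

Codon 1 GGG (Gly): third position 4-fold.
Codon 2 GAC (Asp): third position 2-fold.
Codon 3 GAU (Asp): third position 2-fold.
Codon 4 GUG (Val): third position 4-fold.
Codon 5 GGC (Gly): third position 4-fold.
Four-fold degenerate third positions: 3.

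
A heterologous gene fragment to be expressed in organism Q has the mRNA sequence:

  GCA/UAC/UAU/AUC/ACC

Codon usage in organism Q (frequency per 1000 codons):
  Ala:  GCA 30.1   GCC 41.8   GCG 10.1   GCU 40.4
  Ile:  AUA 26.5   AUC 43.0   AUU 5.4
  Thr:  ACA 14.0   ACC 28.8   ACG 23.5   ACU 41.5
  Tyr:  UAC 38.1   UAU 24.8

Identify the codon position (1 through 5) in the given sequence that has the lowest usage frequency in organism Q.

Codon 1 GCA (Ala): 30.1 per 1000.
Codon 2 UAC (Tyr): 38.1 per 1000.
Codon 3 UAU (Tyr): 24.8 per 1000.
Codon 4 AUC (Ile): 43.0 per 1000.
Codon 5 ACC (Thr): 28.8 per 1000.
Lowest frequency is 24.8 at codon 3.

3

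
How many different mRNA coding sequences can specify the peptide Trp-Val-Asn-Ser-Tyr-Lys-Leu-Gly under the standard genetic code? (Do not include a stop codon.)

Trp: 1 codon.
Val: 4 codons.
Asn: 2 codons.
Ser: 6 codons.
Tyr: 2 codons.
Lys: 2 codons.
Leu: 6 codons.
Gly: 4 codons.
1 × 4 × 2 × 6 × 2 × 2 × 6 × 4 = 4608.

4608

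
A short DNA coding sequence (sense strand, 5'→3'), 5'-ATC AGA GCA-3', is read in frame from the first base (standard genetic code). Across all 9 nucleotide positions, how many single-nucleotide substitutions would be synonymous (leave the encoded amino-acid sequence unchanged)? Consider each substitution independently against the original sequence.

Codon 1 (ATC, Ile): 2 synonymous substitutions.
Codon 2 (AGA, Arg): 2 synonymous substitutions.
Codon 3 (GCA, Ala): 3 synonymous substitutions.
Total: 2 + 2 + 3 = 7.

7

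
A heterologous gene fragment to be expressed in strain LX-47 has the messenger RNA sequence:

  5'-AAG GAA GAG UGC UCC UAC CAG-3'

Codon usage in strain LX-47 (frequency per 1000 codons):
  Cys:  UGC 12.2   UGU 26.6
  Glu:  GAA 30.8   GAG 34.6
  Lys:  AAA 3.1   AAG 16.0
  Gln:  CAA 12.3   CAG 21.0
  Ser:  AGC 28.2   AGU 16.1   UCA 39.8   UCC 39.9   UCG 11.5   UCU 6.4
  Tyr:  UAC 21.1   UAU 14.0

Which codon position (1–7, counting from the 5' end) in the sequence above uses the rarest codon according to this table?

4

Codon 1 AAG (Lys): 16.0 per 1000.
Codon 2 GAA (Glu): 30.8 per 1000.
Codon 3 GAG (Glu): 34.6 per 1000.
Codon 4 UGC (Cys): 12.2 per 1000.
Codon 5 UCC (Ser): 39.9 per 1000.
Codon 6 UAC (Tyr): 21.1 per 1000.
Codon 7 CAG (Gln): 21.0 per 1000.
Lowest frequency is 12.2 at codon 4.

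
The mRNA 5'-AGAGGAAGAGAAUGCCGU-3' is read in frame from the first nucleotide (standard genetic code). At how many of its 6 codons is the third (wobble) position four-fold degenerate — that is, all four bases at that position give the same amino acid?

2

Codon 1 AGA (Arg): third position 2-fold.
Codon 2 GGA (Gly): third position 4-fold.
Codon 3 AGA (Arg): third position 2-fold.
Codon 4 GAA (Glu): third position 2-fold.
Codon 5 UGC (Cys): third position 2-fold.
Codon 6 CGU (Arg): third position 4-fold.
Four-fold degenerate third positions: 2.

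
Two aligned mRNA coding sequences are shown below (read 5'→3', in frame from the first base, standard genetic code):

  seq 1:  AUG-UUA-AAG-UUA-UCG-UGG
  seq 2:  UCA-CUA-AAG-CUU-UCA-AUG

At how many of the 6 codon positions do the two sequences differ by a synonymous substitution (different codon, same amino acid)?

Codon 1: AUG Met / UCA Ser — nonsynonymous.
Codon 2: UUA Leu / CUA Leu — synonymous.
Codon 3: AAG Lys / AAG Lys — identical.
Codon 4: UUA Leu / CUU Leu — synonymous.
Codon 5: UCG Ser / UCA Ser — synonymous.
Codon 6: UGG Trp / AUG Met — nonsynonymous.
Synonymous differences: 3.

3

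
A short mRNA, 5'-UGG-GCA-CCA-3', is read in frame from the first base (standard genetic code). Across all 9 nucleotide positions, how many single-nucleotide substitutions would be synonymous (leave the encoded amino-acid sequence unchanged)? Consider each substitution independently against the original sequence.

6

Codon 1 (UGG, Trp): 0 synonymous substitutions.
Codon 2 (GCA, Ala): 3 synonymous substitutions.
Codon 3 (CCA, Pro): 3 synonymous substitutions.
Total: 0 + 3 + 3 = 6.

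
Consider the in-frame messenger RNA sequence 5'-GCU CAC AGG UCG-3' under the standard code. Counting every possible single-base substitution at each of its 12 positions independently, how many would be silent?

Codon 1 (GCU, Ala): 3 synonymous substitutions.
Codon 2 (CAC, His): 1 synonymous substitution.
Codon 3 (AGG, Arg): 2 synonymous substitutions.
Codon 4 (UCG, Ser): 3 synonymous substitutions.
Total: 3 + 1 + 2 + 3 = 9.

9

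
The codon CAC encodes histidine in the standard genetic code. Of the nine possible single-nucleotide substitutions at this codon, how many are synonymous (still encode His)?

Position 1: none → 0 synonymous.
Position 2: none → 0 synonymous.
Position 3: CAU → 1 synonymous.
Total: 0 + 0 + 1 = 1.

1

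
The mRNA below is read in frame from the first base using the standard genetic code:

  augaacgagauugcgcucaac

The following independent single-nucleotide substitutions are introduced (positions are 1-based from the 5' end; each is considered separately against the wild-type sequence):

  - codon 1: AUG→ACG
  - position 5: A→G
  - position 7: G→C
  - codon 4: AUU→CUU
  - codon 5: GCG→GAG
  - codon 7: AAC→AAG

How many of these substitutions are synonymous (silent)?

0

Codon 1: AUG (Met) → ACG (Thr) — missense.
Codon 2: AAC (Asn) → AGC (Ser) — missense.
Codon 3: GAG (Glu) → CAG (Gln) — missense.
Codon 4: AUU (Ile) → CUU (Leu) — missense.
Codon 5: GCG (Ala) → GAG (Glu) — missense.
Codon 7: AAC (Asn) → AAG (Lys) — missense.
Synonymous: 0 of 6.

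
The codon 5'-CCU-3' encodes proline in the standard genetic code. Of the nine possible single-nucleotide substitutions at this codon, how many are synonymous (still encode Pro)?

Position 1: none → 0 synonymous.
Position 2: none → 0 synonymous.
Position 3: CCC, CCA, CCG → 3 synonymous.
Total: 0 + 0 + 3 = 3.

3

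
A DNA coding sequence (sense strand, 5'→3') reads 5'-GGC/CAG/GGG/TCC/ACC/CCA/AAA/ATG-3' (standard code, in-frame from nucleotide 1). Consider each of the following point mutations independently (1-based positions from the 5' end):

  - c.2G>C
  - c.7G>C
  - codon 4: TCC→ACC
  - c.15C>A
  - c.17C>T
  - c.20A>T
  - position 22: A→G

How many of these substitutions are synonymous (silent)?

Codon 1: GGC (Gly) → GCC (Ala) — missense.
Codon 3: GGG (Gly) → CGG (Arg) — missense.
Codon 4: TCC (Ser) → ACC (Thr) — missense.
Codon 5: ACC (Thr) → ACA (Thr) — synonymous.
Codon 6: CCA (Pro) → CTA (Leu) — missense.
Codon 7: AAA (Lys) → ATA (Ile) — missense.
Codon 8: ATG (Met) → GTG (Val) — missense.
Synonymous: 1 of 7.

1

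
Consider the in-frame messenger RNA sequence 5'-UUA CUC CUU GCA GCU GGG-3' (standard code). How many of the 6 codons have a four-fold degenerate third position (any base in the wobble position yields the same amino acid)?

5

Codon 1 UUA (Leu): third position 2-fold.
Codon 2 CUC (Leu): third position 4-fold.
Codon 3 CUU (Leu): third position 4-fold.
Codon 4 GCA (Ala): third position 4-fold.
Codon 5 GCU (Ala): third position 4-fold.
Codon 6 GGG (Gly): third position 4-fold.
Four-fold degenerate third positions: 5.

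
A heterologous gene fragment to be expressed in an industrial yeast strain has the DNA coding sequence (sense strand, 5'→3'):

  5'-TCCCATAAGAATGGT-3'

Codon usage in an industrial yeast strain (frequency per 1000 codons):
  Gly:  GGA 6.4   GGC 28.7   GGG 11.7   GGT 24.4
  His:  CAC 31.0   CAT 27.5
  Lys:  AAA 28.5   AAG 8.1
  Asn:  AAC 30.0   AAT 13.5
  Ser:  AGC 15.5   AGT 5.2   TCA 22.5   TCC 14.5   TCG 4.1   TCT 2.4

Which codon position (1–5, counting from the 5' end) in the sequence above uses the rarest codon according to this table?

3

Codon 1 TCC (Ser): 14.5 per 1000.
Codon 2 CAT (His): 27.5 per 1000.
Codon 3 AAG (Lys): 8.1 per 1000.
Codon 4 AAT (Asn): 13.5 per 1000.
Codon 5 GGT (Gly): 24.4 per 1000.
Lowest frequency is 8.1 at codon 3.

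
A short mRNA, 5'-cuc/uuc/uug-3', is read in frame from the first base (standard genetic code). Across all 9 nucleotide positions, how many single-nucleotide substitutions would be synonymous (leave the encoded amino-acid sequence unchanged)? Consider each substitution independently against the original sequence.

6

Codon 1 (CUC, Leu): 3 synonymous substitutions.
Codon 2 (UUC, Phe): 1 synonymous substitution.
Codon 3 (UUG, Leu): 2 synonymous substitutions.
Total: 3 + 1 + 2 = 6.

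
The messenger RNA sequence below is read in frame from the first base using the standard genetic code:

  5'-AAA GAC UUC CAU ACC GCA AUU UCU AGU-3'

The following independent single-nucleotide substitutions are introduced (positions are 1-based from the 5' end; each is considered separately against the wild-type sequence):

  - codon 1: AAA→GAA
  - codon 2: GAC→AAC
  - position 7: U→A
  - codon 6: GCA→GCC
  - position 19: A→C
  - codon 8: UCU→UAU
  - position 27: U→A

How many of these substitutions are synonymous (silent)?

Codon 1: AAA (Lys) → GAA (Glu) — missense.
Codon 2: GAC (Asp) → AAC (Asn) — missense.
Codon 3: UUC (Phe) → AUC (Ile) — missense.
Codon 6: GCA (Ala) → GCC (Ala) — synonymous.
Codon 7: AUU (Ile) → CUU (Leu) — missense.
Codon 8: UCU (Ser) → UAU (Tyr) — missense.
Codon 9: AGU (Ser) → AGA (Arg) — missense.
Synonymous: 1 of 7.

1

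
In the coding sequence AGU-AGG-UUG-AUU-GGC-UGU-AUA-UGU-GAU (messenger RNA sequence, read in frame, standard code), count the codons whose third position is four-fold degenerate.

Codon 1 AGU (Ser): third position 2-fold.
Codon 2 AGG (Arg): third position 2-fold.
Codon 3 UUG (Leu): third position 2-fold.
Codon 4 AUU (Ile): third position 3-fold.
Codon 5 GGC (Gly): third position 4-fold.
Codon 6 UGU (Cys): third position 2-fold.
Codon 7 AUA (Ile): third position 3-fold.
Codon 8 UGU (Cys): third position 2-fold.
Codon 9 GAU (Asp): third position 2-fold.
Four-fold degenerate third positions: 1.

1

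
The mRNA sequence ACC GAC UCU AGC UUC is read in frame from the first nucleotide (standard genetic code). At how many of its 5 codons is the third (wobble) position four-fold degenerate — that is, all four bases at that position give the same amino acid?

2

Codon 1 ACC (Thr): third position 4-fold.
Codon 2 GAC (Asp): third position 2-fold.
Codon 3 UCU (Ser): third position 4-fold.
Codon 4 AGC (Ser): third position 2-fold.
Codon 5 UUC (Phe): third position 2-fold.
Four-fold degenerate third positions: 2.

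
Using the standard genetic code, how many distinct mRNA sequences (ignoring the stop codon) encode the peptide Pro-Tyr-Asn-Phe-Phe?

Pro: 4 codons.
Tyr: 2 codons.
Asn: 2 codons.
Phe: 2 codons.
Phe: 2 codons.
4 × 2 × 2 × 2 × 2 = 64.

64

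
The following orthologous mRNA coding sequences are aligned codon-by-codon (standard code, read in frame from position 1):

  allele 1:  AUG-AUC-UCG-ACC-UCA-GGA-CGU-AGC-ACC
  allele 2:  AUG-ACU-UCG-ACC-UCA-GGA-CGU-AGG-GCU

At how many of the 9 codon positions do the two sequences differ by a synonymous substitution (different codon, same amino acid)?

0

Codon 1: AUG Met / AUG Met — identical.
Codon 2: AUC Ile / ACU Thr — nonsynonymous.
Codon 3: UCG Ser / UCG Ser — identical.
Codon 4: ACC Thr / ACC Thr — identical.
Codon 5: UCA Ser / UCA Ser — identical.
Codon 6: GGA Gly / GGA Gly — identical.
Codon 7: CGU Arg / CGU Arg — identical.
Codon 8: AGC Ser / AGG Arg — nonsynonymous.
Codon 9: ACC Thr / GCU Ala — nonsynonymous.
Synonymous differences: 0.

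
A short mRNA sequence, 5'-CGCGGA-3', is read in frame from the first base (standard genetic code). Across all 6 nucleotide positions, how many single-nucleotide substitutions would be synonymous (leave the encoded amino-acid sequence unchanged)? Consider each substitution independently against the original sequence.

Codon 1 (CGC, Arg): 3 synonymous substitutions.
Codon 2 (GGA, Gly): 3 synonymous substitutions.
Total: 3 + 3 = 6.

6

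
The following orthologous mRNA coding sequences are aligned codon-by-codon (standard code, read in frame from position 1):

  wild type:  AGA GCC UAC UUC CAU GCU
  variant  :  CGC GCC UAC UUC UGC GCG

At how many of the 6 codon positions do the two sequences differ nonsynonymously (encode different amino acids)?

Codon 1: AGA Arg / CGC Arg — synonymous.
Codon 2: GCC Ala / GCC Ala — identical.
Codon 3: UAC Tyr / UAC Tyr — identical.
Codon 4: UUC Phe / UUC Phe — identical.
Codon 5: CAU His / UGC Cys — nonsynonymous.
Codon 6: GCU Ala / GCG Ala — synonymous.
Nonsynonymous differences: 1.

1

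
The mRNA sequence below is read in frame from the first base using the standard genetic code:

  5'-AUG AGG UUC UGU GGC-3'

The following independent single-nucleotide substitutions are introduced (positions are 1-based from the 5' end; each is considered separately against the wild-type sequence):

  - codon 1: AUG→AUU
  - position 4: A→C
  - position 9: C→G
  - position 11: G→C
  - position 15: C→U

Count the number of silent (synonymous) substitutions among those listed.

2

Codon 1: AUG (Met) → AUU (Ile) — missense.
Codon 2: AGG (Arg) → CGG (Arg) — synonymous.
Codon 3: UUC (Phe) → UUG (Leu) — missense.
Codon 4: UGU (Cys) → UCU (Ser) — missense.
Codon 5: GGC (Gly) → GGU (Gly) — synonymous.
Synonymous: 2 of 5.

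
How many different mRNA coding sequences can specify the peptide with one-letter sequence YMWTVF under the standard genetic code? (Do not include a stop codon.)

64

Tyr: 2 codons.
Met: 1 codon.
Trp: 1 codon.
Thr: 4 codons.
Val: 4 codons.
Phe: 2 codons.
2 × 1 × 1 × 4 × 4 × 2 = 64.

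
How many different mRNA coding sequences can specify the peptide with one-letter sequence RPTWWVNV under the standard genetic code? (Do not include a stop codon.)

3072

Arg: 6 codons.
Pro: 4 codons.
Thr: 4 codons.
Trp: 1 codon.
Trp: 1 codon.
Val: 4 codons.
Asn: 2 codons.
Val: 4 codons.
6 × 4 × 4 × 1 × 1 × 4 × 2 × 4 = 3072.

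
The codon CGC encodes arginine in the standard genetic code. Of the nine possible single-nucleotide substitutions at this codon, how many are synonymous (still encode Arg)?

3

Position 1: none → 0 synonymous.
Position 2: none → 0 synonymous.
Position 3: CGU, CGA, CGG → 3 synonymous.
Total: 0 + 0 + 3 = 3.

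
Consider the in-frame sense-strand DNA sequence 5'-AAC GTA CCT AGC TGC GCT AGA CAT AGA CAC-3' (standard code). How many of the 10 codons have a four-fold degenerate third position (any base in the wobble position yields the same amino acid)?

Codon 1 AAC (Asn): third position 2-fold.
Codon 2 GTA (Val): third position 4-fold.
Codon 3 CCT (Pro): third position 4-fold.
Codon 4 AGC (Ser): third position 2-fold.
Codon 5 TGC (Cys): third position 2-fold.
Codon 6 GCT (Ala): third position 4-fold.
Codon 7 AGA (Arg): third position 2-fold.
Codon 8 CAT (His): third position 2-fold.
Codon 9 AGA (Arg): third position 2-fold.
Codon 10 CAC (His): third position 2-fold.
Four-fold degenerate third positions: 3.

3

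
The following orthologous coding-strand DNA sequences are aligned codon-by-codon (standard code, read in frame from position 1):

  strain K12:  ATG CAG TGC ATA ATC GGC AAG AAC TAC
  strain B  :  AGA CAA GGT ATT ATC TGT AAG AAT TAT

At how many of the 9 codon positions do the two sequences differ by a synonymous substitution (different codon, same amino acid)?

Codon 1: ATG Met / AGA Arg — nonsynonymous.
Codon 2: CAG Gln / CAA Gln — synonymous.
Codon 3: TGC Cys / GGT Gly — nonsynonymous.
Codon 4: ATA Ile / ATT Ile — synonymous.
Codon 5: ATC Ile / ATC Ile — identical.
Codon 6: GGC Gly / TGT Cys — nonsynonymous.
Codon 7: AAG Lys / AAG Lys — identical.
Codon 8: AAC Asn / AAT Asn — synonymous.
Codon 9: TAC Tyr / TAT Tyr — synonymous.
Synonymous differences: 4.

4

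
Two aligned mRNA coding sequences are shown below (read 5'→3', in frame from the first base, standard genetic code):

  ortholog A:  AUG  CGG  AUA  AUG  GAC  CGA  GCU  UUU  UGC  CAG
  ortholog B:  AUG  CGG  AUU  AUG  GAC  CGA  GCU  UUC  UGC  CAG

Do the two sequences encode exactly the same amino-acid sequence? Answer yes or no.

Codon 1: AUG Met / AUG Met — identical.
Codon 2: CGG Arg / CGG Arg — identical.
Codon 3: AUA Ile / AUU Ile — synonymous.
Codon 4: AUG Met / AUG Met — identical.
Codon 5: GAC Asp / GAC Asp — identical.
Codon 6: CGA Arg / CGA Arg — identical.
Codon 7: GCU Ala / GCU Ala — identical.
Codon 8: UUU Phe / UUC Phe — synonymous.
Codon 9: UGC Cys / UGC Cys — identical.
Codon 10: CAG Gln / CAG Gln — identical.
Nonsynonymous differences: 0 → same protein.

yes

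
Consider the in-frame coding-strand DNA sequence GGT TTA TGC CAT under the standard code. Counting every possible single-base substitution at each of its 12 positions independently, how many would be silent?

7

Codon 1 (GGT, Gly): 3 synonymous substitutions.
Codon 2 (TTA, Leu): 2 synonymous substitutions.
Codon 3 (TGC, Cys): 1 synonymous substitution.
Codon 4 (CAT, His): 1 synonymous substitution.
Total: 3 + 2 + 1 + 1 = 7.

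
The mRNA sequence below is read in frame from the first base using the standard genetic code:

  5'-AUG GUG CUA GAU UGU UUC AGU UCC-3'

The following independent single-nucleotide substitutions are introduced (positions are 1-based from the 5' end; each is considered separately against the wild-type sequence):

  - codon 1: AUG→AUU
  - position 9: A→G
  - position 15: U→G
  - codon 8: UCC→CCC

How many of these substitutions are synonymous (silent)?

1

Codon 1: AUG (Met) → AUU (Ile) — missense.
Codon 3: CUA (Leu) → CUG (Leu) — synonymous.
Codon 5: UGU (Cys) → UGG (Trp) — missense.
Codon 8: UCC (Ser) → CCC (Pro) — missense.
Synonymous: 1 of 4.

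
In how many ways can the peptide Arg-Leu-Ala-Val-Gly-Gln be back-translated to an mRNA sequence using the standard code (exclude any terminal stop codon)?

Arg: 6 codons.
Leu: 6 codons.
Ala: 4 codons.
Val: 4 codons.
Gly: 4 codons.
Gln: 2 codons.
6 × 6 × 4 × 4 × 4 × 2 = 4608.

4608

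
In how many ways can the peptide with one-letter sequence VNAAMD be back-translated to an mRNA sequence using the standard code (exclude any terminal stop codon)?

256

Val: 4 codons.
Asn: 2 codons.
Ala: 4 codons.
Ala: 4 codons.
Met: 1 codon.
Asp: 2 codons.
4 × 2 × 4 × 4 × 1 × 2 = 256.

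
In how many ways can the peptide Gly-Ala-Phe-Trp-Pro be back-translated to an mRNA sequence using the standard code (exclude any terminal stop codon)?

128

Gly: 4 codons.
Ala: 4 codons.
Phe: 2 codons.
Trp: 1 codon.
Pro: 4 codons.
4 × 4 × 2 × 1 × 4 = 128.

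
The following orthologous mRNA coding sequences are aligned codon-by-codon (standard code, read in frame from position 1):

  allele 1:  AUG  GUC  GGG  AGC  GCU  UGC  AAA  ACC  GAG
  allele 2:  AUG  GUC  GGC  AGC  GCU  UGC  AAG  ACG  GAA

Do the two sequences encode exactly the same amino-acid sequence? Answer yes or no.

Codon 1: AUG Met / AUG Met — identical.
Codon 2: GUC Val / GUC Val — identical.
Codon 3: GGG Gly / GGC Gly — synonymous.
Codon 4: AGC Ser / AGC Ser — identical.
Codon 5: GCU Ala / GCU Ala — identical.
Codon 6: UGC Cys / UGC Cys — identical.
Codon 7: AAA Lys / AAG Lys — synonymous.
Codon 8: ACC Thr / ACG Thr — synonymous.
Codon 9: GAG Glu / GAA Glu — synonymous.
Nonsynonymous differences: 0 → same protein.

yes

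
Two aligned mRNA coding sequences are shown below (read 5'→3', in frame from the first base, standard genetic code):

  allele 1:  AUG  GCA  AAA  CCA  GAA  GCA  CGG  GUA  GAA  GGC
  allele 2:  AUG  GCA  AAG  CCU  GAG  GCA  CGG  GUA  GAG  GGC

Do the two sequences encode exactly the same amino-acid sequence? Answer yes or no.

yes

Codon 1: AUG Met / AUG Met — identical.
Codon 2: GCA Ala / GCA Ala — identical.
Codon 3: AAA Lys / AAG Lys — synonymous.
Codon 4: CCA Pro / CCU Pro — synonymous.
Codon 5: GAA Glu / GAG Glu — synonymous.
Codon 6: GCA Ala / GCA Ala — identical.
Codon 7: CGG Arg / CGG Arg — identical.
Codon 8: GUA Val / GUA Val — identical.
Codon 9: GAA Glu / GAG Glu — synonymous.
Codon 10: GGC Gly / GGC Gly — identical.
Nonsynonymous differences: 0 → same protein.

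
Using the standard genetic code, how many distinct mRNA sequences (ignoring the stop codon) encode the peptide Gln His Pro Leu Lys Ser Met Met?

1152

Gln: 2 codons.
His: 2 codons.
Pro: 4 codons.
Leu: 6 codons.
Lys: 2 codons.
Ser: 6 codons.
Met: 1 codon.
Met: 1 codon.
2 × 2 × 4 × 6 × 2 × 6 × 1 × 1 = 1152.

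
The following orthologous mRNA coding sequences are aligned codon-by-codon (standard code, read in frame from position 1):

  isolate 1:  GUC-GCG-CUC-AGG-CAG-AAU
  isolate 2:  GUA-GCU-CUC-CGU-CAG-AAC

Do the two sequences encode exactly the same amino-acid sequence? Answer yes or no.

yes

Codon 1: GUC Val / GUA Val — synonymous.
Codon 2: GCG Ala / GCU Ala — synonymous.
Codon 3: CUC Leu / CUC Leu — identical.
Codon 4: AGG Arg / CGU Arg — synonymous.
Codon 5: CAG Gln / CAG Gln — identical.
Codon 6: AAU Asn / AAC Asn — synonymous.
Nonsynonymous differences: 0 → same protein.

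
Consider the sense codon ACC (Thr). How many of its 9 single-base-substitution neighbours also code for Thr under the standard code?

3

Position 1: none → 0 synonymous.
Position 2: none → 0 synonymous.
Position 3: ACT, ACA, ACG → 3 synonymous.
Total: 0 + 0 + 3 = 3.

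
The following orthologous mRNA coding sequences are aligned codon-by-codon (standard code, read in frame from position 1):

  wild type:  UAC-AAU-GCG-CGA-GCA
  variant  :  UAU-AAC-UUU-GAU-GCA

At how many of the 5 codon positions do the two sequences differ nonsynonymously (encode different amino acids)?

2

Codon 1: UAC Tyr / UAU Tyr — synonymous.
Codon 2: AAU Asn / AAC Asn — synonymous.
Codon 3: GCG Ala / UUU Phe — nonsynonymous.
Codon 4: CGA Arg / GAU Asp — nonsynonymous.
Codon 5: GCA Ala / GCA Ala — identical.
Nonsynonymous differences: 2.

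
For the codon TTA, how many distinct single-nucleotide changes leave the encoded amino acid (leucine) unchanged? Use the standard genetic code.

2

Position 1: CTA → 1 synonymous.
Position 2: none → 0 synonymous.
Position 3: TTG → 1 synonymous.
Total: 1 + 0 + 1 = 2.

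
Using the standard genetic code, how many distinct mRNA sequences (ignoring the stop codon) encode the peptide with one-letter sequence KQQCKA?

Lys: 2 codons.
Gln: 2 codons.
Gln: 2 codons.
Cys: 2 codons.
Lys: 2 codons.
Ala: 4 codons.
2 × 2 × 2 × 2 × 2 × 4 = 128.

128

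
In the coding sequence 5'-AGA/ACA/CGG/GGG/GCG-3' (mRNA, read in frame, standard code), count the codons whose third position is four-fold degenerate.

Codon 1 AGA (Arg): third position 2-fold.
Codon 2 ACA (Thr): third position 4-fold.
Codon 3 CGG (Arg): third position 4-fold.
Codon 4 GGG (Gly): third position 4-fold.
Codon 5 GCG (Ala): third position 4-fold.
Four-fold degenerate third positions: 4.

4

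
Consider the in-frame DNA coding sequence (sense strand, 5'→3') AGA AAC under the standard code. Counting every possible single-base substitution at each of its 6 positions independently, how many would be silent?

Codon 1 (AGA, Arg): 2 synonymous substitutions.
Codon 2 (AAC, Asn): 1 synonymous substitution.
Total: 2 + 1 = 3.

3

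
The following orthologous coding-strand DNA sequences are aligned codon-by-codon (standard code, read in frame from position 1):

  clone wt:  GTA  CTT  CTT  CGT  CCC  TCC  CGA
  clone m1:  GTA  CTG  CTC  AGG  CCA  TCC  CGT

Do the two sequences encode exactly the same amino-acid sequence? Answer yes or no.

yes

Codon 1: GTA Val / GTA Val — identical.
Codon 2: CTT Leu / CTG Leu — synonymous.
Codon 3: CTT Leu / CTC Leu — synonymous.
Codon 4: CGT Arg / AGG Arg — synonymous.
Codon 5: CCC Pro / CCA Pro — synonymous.
Codon 6: TCC Ser / TCC Ser — identical.
Codon 7: CGA Arg / CGT Arg — synonymous.
Nonsynonymous differences: 0 → same protein.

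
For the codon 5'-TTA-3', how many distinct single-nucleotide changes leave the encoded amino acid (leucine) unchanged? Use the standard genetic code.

Position 1: CTA → 1 synonymous.
Position 2: none → 0 synonymous.
Position 3: TTG → 1 synonymous.
Total: 1 + 0 + 1 = 2.

2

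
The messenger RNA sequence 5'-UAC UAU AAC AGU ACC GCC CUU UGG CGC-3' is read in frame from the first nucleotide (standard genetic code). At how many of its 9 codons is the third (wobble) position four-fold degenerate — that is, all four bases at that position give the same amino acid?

4

Codon 1 UAC (Tyr): third position 2-fold.
Codon 2 UAU (Tyr): third position 2-fold.
Codon 3 AAC (Asn): third position 2-fold.
Codon 4 AGU (Ser): third position 2-fold.
Codon 5 ACC (Thr): third position 4-fold.
Codon 6 GCC (Ala): third position 4-fold.
Codon 7 CUU (Leu): third position 4-fold.
Codon 8 UGG (Trp): third position 1-fold.
Codon 9 CGC (Arg): third position 4-fold.
Four-fold degenerate third positions: 4.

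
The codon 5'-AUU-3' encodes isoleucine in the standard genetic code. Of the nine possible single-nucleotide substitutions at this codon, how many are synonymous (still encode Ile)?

2

Position 1: none → 0 synonymous.
Position 2: none → 0 synonymous.
Position 3: AUC, AUA → 2 synonymous.
Total: 0 + 0 + 2 = 2.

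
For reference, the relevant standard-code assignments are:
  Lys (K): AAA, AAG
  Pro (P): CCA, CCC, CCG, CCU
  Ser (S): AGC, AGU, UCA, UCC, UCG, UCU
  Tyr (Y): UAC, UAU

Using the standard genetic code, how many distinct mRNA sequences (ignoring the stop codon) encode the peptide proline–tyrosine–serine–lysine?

Pro: 4 codons.
Tyr: 2 codons.
Ser: 6 codons.
Lys: 2 codons.
4 × 2 × 6 × 2 = 96.

96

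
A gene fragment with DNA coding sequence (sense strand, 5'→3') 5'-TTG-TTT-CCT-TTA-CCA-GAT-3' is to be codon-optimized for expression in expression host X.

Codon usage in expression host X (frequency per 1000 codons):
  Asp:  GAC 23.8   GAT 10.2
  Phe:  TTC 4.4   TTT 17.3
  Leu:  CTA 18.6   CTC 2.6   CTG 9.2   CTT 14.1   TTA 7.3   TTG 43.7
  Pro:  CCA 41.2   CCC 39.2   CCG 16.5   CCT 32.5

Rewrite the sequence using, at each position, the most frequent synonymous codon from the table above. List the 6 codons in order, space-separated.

Codon 1 (Leu): best is TTG at 43.7.
Codon 2 (Phe): best is TTT at 17.3.
Codon 3 (Pro): best is CCA at 41.2.
Codon 4 (Leu): best is TTG at 43.7.
Codon 5 (Pro): best is CCA at 41.2.
Codon 6 (Asp): best is GAC at 23.8.

TTG TTT CCA TTG CCA GAC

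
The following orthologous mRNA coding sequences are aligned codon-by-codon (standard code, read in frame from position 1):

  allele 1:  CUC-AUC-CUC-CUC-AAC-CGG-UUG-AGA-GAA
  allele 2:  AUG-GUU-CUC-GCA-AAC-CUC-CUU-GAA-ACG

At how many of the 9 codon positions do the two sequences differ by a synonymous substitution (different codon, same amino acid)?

1

Codon 1: CUC Leu / AUG Met — nonsynonymous.
Codon 2: AUC Ile / GUU Val — nonsynonymous.
Codon 3: CUC Leu / CUC Leu — identical.
Codon 4: CUC Leu / GCA Ala — nonsynonymous.
Codon 5: AAC Asn / AAC Asn — identical.
Codon 6: CGG Arg / CUC Leu — nonsynonymous.
Codon 7: UUG Leu / CUU Leu — synonymous.
Codon 8: AGA Arg / GAA Glu — nonsynonymous.
Codon 9: GAA Glu / ACG Thr — nonsynonymous.
Synonymous differences: 1.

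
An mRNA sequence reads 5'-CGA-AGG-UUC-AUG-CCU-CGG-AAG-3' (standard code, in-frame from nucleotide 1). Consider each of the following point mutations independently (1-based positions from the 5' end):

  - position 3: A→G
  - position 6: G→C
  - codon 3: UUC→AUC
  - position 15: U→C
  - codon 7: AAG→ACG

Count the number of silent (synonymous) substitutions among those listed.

2

Codon 1: CGA (Arg) → CGG (Arg) — synonymous.
Codon 2: AGG (Arg) → AGC (Ser) — missense.
Codon 3: UUC (Phe) → AUC (Ile) — missense.
Codon 5: CCU (Pro) → CCC (Pro) — synonymous.
Codon 7: AAG (Lys) → ACG (Thr) — missense.
Synonymous: 2 of 5.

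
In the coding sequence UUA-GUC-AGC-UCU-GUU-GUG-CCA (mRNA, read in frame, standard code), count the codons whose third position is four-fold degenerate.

5

Codon 1 UUA (Leu): third position 2-fold.
Codon 2 GUC (Val): third position 4-fold.
Codon 3 AGC (Ser): third position 2-fold.
Codon 4 UCU (Ser): third position 4-fold.
Codon 5 GUU (Val): third position 4-fold.
Codon 6 GUG (Val): third position 4-fold.
Codon 7 CCA (Pro): third position 4-fold.
Four-fold degenerate third positions: 5.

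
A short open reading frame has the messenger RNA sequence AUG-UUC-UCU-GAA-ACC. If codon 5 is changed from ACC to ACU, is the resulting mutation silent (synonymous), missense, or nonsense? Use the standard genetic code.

Position 15 falls in codon 5: ACC → Thr.
After the substitution the codon is ACU → Thr.
Both encode Thr, so the change is synonymous.

silent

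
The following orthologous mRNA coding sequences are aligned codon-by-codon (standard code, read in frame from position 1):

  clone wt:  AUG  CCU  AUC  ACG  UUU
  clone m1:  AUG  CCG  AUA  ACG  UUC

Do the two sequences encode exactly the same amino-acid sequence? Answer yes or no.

yes

Codon 1: AUG Met / AUG Met — identical.
Codon 2: CCU Pro / CCG Pro — synonymous.
Codon 3: AUC Ile / AUA Ile — synonymous.
Codon 4: ACG Thr / ACG Thr — identical.
Codon 5: UUU Phe / UUC Phe — synonymous.
Nonsynonymous differences: 0 → same protein.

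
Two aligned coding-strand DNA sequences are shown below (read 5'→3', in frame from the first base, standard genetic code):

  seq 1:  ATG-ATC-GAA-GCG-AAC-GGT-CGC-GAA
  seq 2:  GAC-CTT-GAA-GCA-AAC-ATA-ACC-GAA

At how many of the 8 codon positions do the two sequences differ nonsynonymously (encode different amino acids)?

Codon 1: ATG Met / GAC Asp — nonsynonymous.
Codon 2: ATC Ile / CTT Leu — nonsynonymous.
Codon 3: GAA Glu / GAA Glu — identical.
Codon 4: GCG Ala / GCA Ala — synonymous.
Codon 5: AAC Asn / AAC Asn — identical.
Codon 6: GGT Gly / ATA Ile — nonsynonymous.
Codon 7: CGC Arg / ACC Thr — nonsynonymous.
Codon 8: GAA Glu / GAA Glu — identical.
Nonsynonymous differences: 4.

4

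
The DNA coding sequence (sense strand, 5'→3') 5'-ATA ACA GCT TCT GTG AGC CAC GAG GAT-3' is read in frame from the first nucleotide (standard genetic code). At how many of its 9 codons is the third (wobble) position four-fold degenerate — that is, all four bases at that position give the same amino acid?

4

Codon 1 ATA (Ile): third position 3-fold.
Codon 2 ACA (Thr): third position 4-fold.
Codon 3 GCT (Ala): third position 4-fold.
Codon 4 TCT (Ser): third position 4-fold.
Codon 5 GTG (Val): third position 4-fold.
Codon 6 AGC (Ser): third position 2-fold.
Codon 7 CAC (His): third position 2-fold.
Codon 8 GAG (Glu): third position 2-fold.
Codon 9 GAT (Asp): third position 2-fold.
Four-fold degenerate third positions: 4.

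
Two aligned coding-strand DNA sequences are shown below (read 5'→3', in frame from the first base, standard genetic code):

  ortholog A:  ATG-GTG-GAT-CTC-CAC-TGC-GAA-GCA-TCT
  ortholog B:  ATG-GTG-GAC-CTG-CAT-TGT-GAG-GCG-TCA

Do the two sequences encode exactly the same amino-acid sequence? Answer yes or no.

Codon 1: ATG Met / ATG Met — identical.
Codon 2: GTG Val / GTG Val — identical.
Codon 3: GAT Asp / GAC Asp — synonymous.
Codon 4: CTC Leu / CTG Leu — synonymous.
Codon 5: CAC His / CAT His — synonymous.
Codon 6: TGC Cys / TGT Cys — synonymous.
Codon 7: GAA Glu / GAG Glu — synonymous.
Codon 8: GCA Ala / GCG Ala — synonymous.
Codon 9: TCT Ser / TCA Ser — synonymous.
Nonsynonymous differences: 0 → same protein.

yes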